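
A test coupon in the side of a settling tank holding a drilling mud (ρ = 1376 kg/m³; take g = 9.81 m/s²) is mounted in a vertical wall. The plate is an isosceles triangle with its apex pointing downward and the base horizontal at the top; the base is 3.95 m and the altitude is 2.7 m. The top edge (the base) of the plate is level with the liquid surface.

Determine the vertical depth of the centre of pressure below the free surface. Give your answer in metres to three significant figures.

γ = ρg = 1376 × 9.81 / 1000 = 13.49856 kN/m³.
With the apex down, the centroid sits h/3 = 2.7/3 = 0.9 m below the base (the top edge), so the centroid depth is h_c = 0.9 m.
A = ½ × 3.95 × 2.7 = 5.3325 m².
Resultant F = γ·h_c·A = 13.49856 × 0.9 × 5.3325 = 64.783 kN.
I_c = b·h³/36 = 3.95 × 2.7³/36 = 2.15966 m⁴.
Centre of pressure: y_p = y_c + I_c/(y_c·A) = 0.9 + 2.15966/(0.9 × 5.3325) = 0.9 + 0.449999 = 1.35 m along the plane.

h_p = 1.35 m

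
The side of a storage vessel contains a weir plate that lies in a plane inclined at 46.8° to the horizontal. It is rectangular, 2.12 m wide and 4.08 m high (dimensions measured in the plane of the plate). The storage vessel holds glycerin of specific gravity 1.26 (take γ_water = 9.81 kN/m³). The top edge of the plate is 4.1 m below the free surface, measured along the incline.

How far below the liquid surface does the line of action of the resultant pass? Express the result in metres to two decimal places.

γ = 1.26 × 9.81 = 12.3606 kN/m³.
Let θ = 46.8° be the plate's angle to the horizontal; measure y along the incline from where the plane meets the free surface. Vertical depth h = y·sinθ with sinθ = 0.728969.
The centroid lies 4.08/2 = 2.04 m below the top edge, so y_c = 4.1 + 2.04 = 6.14 m and h_c = 6.14 × 0.728969 = 4.47587 m.
A = 2.12 × 4.08 = 8.6496 m².
Resultant F = γ·h_c·A = 12.3606 × 4.47587 × 8.6496 = 478.534 kN.
I_c = b·h³/12 = 2.12 × 4.08³/12 = 11.9987 m⁴.
Centre of pressure: y_p = y_c + I_c/(y_c·A) = 6.14 + 11.9987/(6.14 × 8.6496) = 6.14 + 0.225928 = 6.36593 m along the plane.
Vertically, h_p = y_p·sinθ = 6.36593 × 0.728969 = 4.64057 m.

h_p = 4.64 m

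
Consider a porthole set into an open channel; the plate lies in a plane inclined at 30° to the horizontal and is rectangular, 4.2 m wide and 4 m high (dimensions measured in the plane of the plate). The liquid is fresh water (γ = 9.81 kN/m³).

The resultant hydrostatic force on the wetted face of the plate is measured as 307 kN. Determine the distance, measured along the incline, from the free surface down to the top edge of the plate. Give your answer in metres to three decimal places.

y_top ≈ 1.726 m

γ = 9.81 kN/m³.
A = 4.2 × 4 = 16.8 m².
From F = γ·h_c·A, the centroid depth is h_c = 307/(9.81 × 16.8) = 1.86277 m.
Let θ = 30° be the plate's angle to the horizontal; measure y along the incline from where the plane meets the free surface. Vertical depth h = y·sinθ with sinθ = 0.500000.
Along the incline, y_c = h_c/sinθ = 1.86277/0.500000 = 3.72554 m.
The centroid lies 4/2 = 2 m below the top edge, so the top edge sits at y_top = 3.72554 − 2 = 1.72554 m along the incline.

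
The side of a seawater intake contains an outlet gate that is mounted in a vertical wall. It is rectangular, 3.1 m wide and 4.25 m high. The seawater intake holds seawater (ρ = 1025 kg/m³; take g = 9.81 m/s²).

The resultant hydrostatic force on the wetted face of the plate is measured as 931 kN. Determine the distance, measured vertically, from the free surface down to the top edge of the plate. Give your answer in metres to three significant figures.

γ = ρg = 1025 × 9.81 / 1000 = 10.05525 kN/m³.
A = 3.1 × 4.25 = 13.175 m².
From F = γ·h_c·A, the centroid depth is h_c = 931/(10.05525 × 13.175) = 7.02759 m.
The centroid lies 4.25/2 = 2.125 m below the top edge, so the top edge sits at h_top = 7.02759 − 2.125 = 4.90259 m below the surface.

d_top ≈ 4.90 m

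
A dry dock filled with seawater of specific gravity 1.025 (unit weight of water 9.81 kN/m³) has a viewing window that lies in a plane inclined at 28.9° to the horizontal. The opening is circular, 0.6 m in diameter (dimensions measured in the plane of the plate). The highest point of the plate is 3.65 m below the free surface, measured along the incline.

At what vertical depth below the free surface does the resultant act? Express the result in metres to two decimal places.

h_p = 1.91 m

γ = 1.025 × 9.81 = 10.05525 kN/m³.
Let θ = 28.9° be the plate's angle to the horizontal; measure y along the incline from where the plane meets the free surface. Vertical depth h = y·sinθ with sinθ = 0.483282.
The centroid is at the centre, 0.3 m below the top of the plate, so y_c = 3.65 + 0.3 = 3.95 m and h_c = 3.95 × 0.483282 = 1.90896 m.
A = π(0.3)² = 0.282743 m².
Resultant F = γ·h_c·A = 10.05525 × 1.90896 × 0.282743 = 5.42727 kN.
I_c = πr⁴/4 = π × 0.3⁴/4 = 0.00636173 m⁴.
Centre of pressure: y_p = y_c + I_c/(y_c·A) = 3.95 + 0.00636173/(3.95 × 0.282743) = 3.95 + 0.00569621 = 3.9557 m along the plane.
Vertically, h_p = y_p·sinθ = 3.9557 × 0.483282 = 1.91172 m.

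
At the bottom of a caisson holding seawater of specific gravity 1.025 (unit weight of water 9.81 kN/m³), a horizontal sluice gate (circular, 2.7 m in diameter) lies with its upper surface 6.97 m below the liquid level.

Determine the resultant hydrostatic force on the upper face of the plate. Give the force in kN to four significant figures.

γ = 1.025 × 9.81 = 10.05525 kN/m³.
The plate is horizontal, so pressure is uniform at p = γ·h = 10.05525 × 6.97 = 70.0851 kN/m².
A = π(1.35)² = 5.72555 m².
F = p·A = 70.0851 × 5.72555 = 401.276 kN.

F ≈ 401.3 kN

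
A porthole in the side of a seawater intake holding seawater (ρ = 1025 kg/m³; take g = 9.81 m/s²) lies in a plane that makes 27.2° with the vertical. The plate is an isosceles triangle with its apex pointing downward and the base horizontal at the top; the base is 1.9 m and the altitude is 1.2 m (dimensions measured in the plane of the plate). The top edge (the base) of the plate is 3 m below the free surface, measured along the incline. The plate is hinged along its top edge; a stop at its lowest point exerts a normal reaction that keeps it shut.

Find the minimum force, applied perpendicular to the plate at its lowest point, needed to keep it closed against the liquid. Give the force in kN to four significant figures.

P ≈ 12.23 kN

γ = ρg = 1025 × 9.81 / 1000 = 10.05525 kN/m³.
The plate makes 27.2° with the vertical, i.e. θ = 90° − 27.2° = 62.8° to the horizontal. Measuring y along the incline from the free-surface line, vertical depth h = y·sinθ with sinθ = 0.889416.
With the apex down, the centroid sits h/3 = 1.2/3 = 0.4 m below the base (the top edge), so y_c = 3 + 0.4 = 3.4 m and h_c = 3.4 × 0.889416 = 3.02401 m.
A = ½ × 1.9 × 1.2 = 1.14 m².
Resultant F = γ·h_c·A = 10.05525 × 3.02401 × 1.14 = 34.6642 kN.
I_c = b·h³/36 = 1.9 × 1.2³/36 = 0.0912 m⁴.
Centre of pressure: y_p = y_c + I_c/(y_c·A) = 3.4 + 0.0912/(3.4 × 1.14) = 3.4 + 0.0235294 = 3.42353 m along the plane.
The resultant acts 0.4 + 0.0235294 = 0.423529 m (along the plate) below the hinge at the top edge, so the moment about the hinge is M = F × 0.423529 = 34.6642 × 0.423529 = 14.6813 kN·m.
A normal force at the bottom, 1.2 m from the hinge, must supply this moment: P = 14.6813/1.2 = 12.2344 kN.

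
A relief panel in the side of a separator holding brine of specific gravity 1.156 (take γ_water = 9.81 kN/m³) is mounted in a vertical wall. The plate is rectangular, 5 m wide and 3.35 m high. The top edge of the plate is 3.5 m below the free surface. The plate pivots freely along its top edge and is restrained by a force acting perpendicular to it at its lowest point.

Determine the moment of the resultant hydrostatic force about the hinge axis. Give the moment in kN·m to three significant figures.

γ = 1.156 × 9.81 = 11.34036 kN/m³.
The centroid lies 3.35/2 = 1.675 m below the top edge, so the centroid depth is h_c = 3.5 + 1.675 = 5.175 m.
A = 5 × 3.35 = 16.75 m².
Resultant F = γ·h_c·A = 11.34036 × 5.175 × 16.75 = 982.997 kN.
I_c = b·h³/12 = 5 × 3.35³/12 = 15.6647 m⁴.
Centre of pressure: y_p = y_c + I_c/(y_c·A) = 5.175 + 15.6647/(5.175 × 16.75) = 5.175 + 0.180716 = 5.35572 m along the plane.
The resultant acts 1.675 + 0.180716 = 1.85572 m (along the plate) below the hinge at the top edge, so the moment about the hinge is M = F × 1.85572 = 982.997 × 1.85572 = 1824.17 kN·m.

M ≈ 1820 kN·m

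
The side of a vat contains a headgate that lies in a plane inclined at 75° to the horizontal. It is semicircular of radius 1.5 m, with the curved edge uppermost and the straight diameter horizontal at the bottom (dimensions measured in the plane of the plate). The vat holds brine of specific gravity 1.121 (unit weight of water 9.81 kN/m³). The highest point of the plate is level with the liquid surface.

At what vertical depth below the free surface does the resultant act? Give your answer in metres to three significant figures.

γ = 1.121 × 9.81 = 10.99701 kN/m³.
Let θ = 75° be the plate's angle to the horizontal; measure y along the incline from where the plane meets the free surface. Vertical depth h = y·sinθ with sinθ = 0.965926.
The centroid lies 4r/(3π) = 0.63662 m above the diameter, so r − 4r/(3π) = 1.5 − 0.63662 = 0.86338 m below the topmost point, so y_c = 0.86338 m and h_c = 0.86338 × 0.965926 = 0.833961 m.
A = πr²/2 = π × 1.5²/2 = 3.53429 m².
Resultant F = γ·h_c·A = 10.99701 × 0.833961 × 3.53429 = 32.4132 kN.
I_c = (π/8 − 8/(9π))·r⁴ = 0.109757 × 1.5⁴ = 0.555645 m⁴.
Centre of pressure: y_p = y_c + I_c/(y_c·A) = 0.86338 + 0.555645/(0.86338 × 3.53429) = 0.86338 + 0.182093 = 1.04547 m along the plane.
Vertically, h_p = y_p·sinθ = 1.04547 × 0.965926 = 1.00985 m.

h_p = 1.01 m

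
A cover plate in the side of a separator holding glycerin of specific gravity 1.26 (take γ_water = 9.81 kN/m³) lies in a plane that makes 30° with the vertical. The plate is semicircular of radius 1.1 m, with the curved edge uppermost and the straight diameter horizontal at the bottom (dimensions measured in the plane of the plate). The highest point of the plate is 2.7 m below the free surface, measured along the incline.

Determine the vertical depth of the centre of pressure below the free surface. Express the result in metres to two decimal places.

h_p = 2.91 m

γ = 1.26 × 9.81 = 12.3606 kN/m³.
The plate makes 30° with the vertical, i.e. θ = 90° − 30° = 60° to the horizontal. Measuring y along the incline from the free-surface line, vertical depth h = y·sinθ with sinθ = 0.866025.
The centroid lies 4r/(3π) = 0.466854 m above the diameter, so r − 4r/(3π) = 1.1 − 0.466854 = 0.633146 m below the topmost point, so y_c = 2.7 + 0.633146 = 3.33315 m and h_c = 3.33315 × 0.866025 = 2.88659 m.
A = πr²/2 = π × 1.1²/2 = 1.90066 m².
Resultant F = γ·h_c·A = 12.3606 × 2.88659 × 1.90066 = 67.8155 kN.
I_c = (π/8 − 8/(9π))·r⁴ = 0.109757 × 1.1⁴ = 0.160695 m⁴.
Centre of pressure: y_p = y_c + I_c/(y_c·A) = 3.33315 + 0.160695/(3.33315 × 1.90066) = 3.33315 + 0.0253655 = 3.35852 m along the plane.
Vertically, h_p = y_p·sinθ = 3.35852 × 0.866025 = 2.90856 m.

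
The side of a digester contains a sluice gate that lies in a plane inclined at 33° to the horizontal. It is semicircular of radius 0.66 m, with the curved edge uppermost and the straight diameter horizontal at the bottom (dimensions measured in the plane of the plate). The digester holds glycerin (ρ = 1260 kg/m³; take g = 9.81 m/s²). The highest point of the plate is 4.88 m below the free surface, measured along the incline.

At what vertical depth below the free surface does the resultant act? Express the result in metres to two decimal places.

γ = ρg = 1260 × 9.81 / 1000 = 12.3606 kN/m³.
Let θ = 33° be the plate's angle to the horizontal; measure y along the incline from where the plane meets the free surface. Vertical depth h = y·sinθ with sinθ = 0.544639.
The centroid lies 4r/(3π) = 0.280113 m above the diameter, so r − 4r/(3π) = 0.66 − 0.280113 = 0.379887 m below the topmost point, so y_c = 4.88 + 0.379887 = 5.25989 m and h_c = 5.25989 × 0.544639 = 2.86474 m.
A = πr²/2 = π × 0.66²/2 = 0.684239 m².
Resultant F = γ·h_c·A = 12.3606 × 2.86474 × 0.684239 = 24.2288 kN.
I_c = (π/8 − 8/(9π))·r⁴ = 0.109757 × 0.66⁴ = 0.0208261 m⁴.
Centre of pressure: y_p = y_c + I_c/(y_c·A) = 5.25989 + 0.0208261/(5.25989 × 0.684239) = 5.25989 + 0.0057866 = 5.26568 m along the plane.
Vertically, h_p = y_p·sinθ = 5.26568 × 0.544639 = 2.86789 m.

h_p = 2.87 m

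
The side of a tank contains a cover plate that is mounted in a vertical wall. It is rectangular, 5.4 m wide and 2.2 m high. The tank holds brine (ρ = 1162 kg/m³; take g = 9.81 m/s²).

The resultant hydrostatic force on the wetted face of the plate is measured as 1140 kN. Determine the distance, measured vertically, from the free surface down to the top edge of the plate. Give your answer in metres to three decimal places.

d_top ≈ 7.318 m

γ = ρg = 1162 × 9.81 / 1000 = 11.39922 kN/m³.
A = 5.4 × 2.2 = 11.88 m².
From F = γ·h_c·A, the centroid depth is h_c = 1140/(11.39922 × 11.88) = 8.41808 m.
The centroid lies 2.2/2 = 1.1 m below the top edge, so the top edge sits at h_top = 8.41808 − 1.1 = 7.31808 m below the surface.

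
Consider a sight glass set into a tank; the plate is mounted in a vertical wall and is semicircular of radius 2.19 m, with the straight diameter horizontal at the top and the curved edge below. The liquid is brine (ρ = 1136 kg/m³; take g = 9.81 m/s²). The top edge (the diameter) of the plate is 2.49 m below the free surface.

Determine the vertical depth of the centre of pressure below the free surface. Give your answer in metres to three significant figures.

γ = ρg = 1136 × 9.81 / 1000 = 11.14416 kN/m³.
The centroid of a semicircle lies 4r/(3π) = 0.929465 m from the diameter, here below the top edge, so the centroid depth is h_c = 2.49 + 0.929465 = 3.41947 m.
A = πr²/2 = π × 2.19²/2 = 7.5337 m².
Resultant F = γ·h_c·A = 11.14416 × 3.41947 × 7.5337 = 287.088 kN.
I_c = (π/8 − 8/(9π))·r⁴ = 0.109757 × 2.19⁴ = 2.52469 m⁴.
Centre of pressure: y_p = y_c + I_c/(y_c·A) = 3.41947 + 2.52469/(3.41947 × 7.5337) = 3.41947 + 0.0980034 = 3.51747 m along the plane.

h_p = 3.52 m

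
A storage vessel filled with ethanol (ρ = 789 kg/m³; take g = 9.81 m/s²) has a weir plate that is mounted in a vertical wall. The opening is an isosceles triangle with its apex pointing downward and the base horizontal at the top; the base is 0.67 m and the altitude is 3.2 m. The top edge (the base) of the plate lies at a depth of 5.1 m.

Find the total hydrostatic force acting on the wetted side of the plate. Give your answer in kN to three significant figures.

γ = ρg = 789 × 9.81 / 1000 = 7.74009 kN/m³.
With the apex down, the centroid sits h/3 = 3.2/3 = 1.06667 m below the base (the top edge), so the centroid depth is h_c = 5.1 + 1.06667 = 6.16667 m.
A = ½ × 0.67 × 3.2 = 1.072 m².
Resultant F = γ·h_c·A = 7.74009 × 6.16667 × 1.072 = 51.1672 kN.

F ≈ 51.2 kN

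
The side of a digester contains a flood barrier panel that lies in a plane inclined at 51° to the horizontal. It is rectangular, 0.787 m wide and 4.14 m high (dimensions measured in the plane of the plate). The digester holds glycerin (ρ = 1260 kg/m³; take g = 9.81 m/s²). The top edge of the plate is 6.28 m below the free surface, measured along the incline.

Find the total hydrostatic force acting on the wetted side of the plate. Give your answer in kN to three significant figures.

γ = ρg = 1260 × 9.81 / 1000 = 12.3606 kN/m³.
Let θ = 51° be the plate's angle to the horizontal; measure y along the incline from where the plane meets the free surface. Vertical depth h = y·sinθ with sinθ = 0.777146.
The centroid lies 4.14/2 = 2.07 m below the top edge, so y_c = 6.28 + 2.07 = 8.35 m and h_c = 8.35 × 0.777146 = 6.48917 m.
A = 0.787 × 4.14 = 3.25818 m².
Resultant F = γ·h_c·A = 12.3606 × 6.48917 × 3.25818 = 261.339 kN.

F ≈ 261 kN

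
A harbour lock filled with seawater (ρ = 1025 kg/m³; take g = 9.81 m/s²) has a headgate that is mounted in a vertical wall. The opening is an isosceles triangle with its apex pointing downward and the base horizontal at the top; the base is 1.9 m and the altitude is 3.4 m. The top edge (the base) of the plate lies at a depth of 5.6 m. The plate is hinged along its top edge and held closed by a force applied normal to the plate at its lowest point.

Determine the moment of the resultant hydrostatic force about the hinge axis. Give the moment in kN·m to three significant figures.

M ≈ 269 kN·m

γ = ρg = 1025 × 9.81 / 1000 = 10.05525 kN/m³.
With the apex down, the centroid sits h/3 = 3.4/3 = 1.13333 m below the base (the top edge), so the centroid depth is h_c = 5.6 + 1.13333 = 6.73333 m.
A = ½ × 1.9 × 3.4 = 3.23 m².
Resultant F = γ·h_c·A = 10.05525 × 6.73333 × 3.23 = 218.688 kN.
I_c = b·h³/36 = 1.9 × 3.4³/36 = 2.07438 m⁴.
Centre of pressure: y_p = y_c + I_c/(y_c·A) = 6.73333 + 2.07438/(6.73333 × 3.23) = 6.73333 + 0.0953797 = 6.82871 m along the plane.
The resultant acts 1.13333 + 0.0953797 = 1.22871 m (along the plate) below the hinge at the top edge, so the moment about the hinge is M = F × 1.22871 = 218.688 × 1.22871 = 268.704 kN·m.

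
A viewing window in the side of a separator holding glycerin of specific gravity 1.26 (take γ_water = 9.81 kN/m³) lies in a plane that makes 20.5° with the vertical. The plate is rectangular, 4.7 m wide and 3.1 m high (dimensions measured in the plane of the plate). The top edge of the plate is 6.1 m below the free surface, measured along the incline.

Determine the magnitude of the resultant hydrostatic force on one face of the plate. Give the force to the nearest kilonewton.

F ≈ 1290 kN

γ = 1.26 × 9.81 = 12.3606 kN/m³.
The plate makes 20.5° with the vertical, i.e. θ = 90° − 20.5° = 69.5° to the horizontal. Measuring y along the incline from the free-surface line, vertical depth h = y·sinθ with sinθ = 0.936672.
The centroid lies 3.1/2 = 1.55 m below the top edge, so y_c = 6.1 + 1.55 = 7.65 m and h_c = 7.65 × 0.936672 = 7.16554 m.
A = 4.7 × 3.1 = 14.57 m².
Resultant F = γ·h_c·A = 12.3606 × 7.16554 × 14.57 = 1290.47 kN.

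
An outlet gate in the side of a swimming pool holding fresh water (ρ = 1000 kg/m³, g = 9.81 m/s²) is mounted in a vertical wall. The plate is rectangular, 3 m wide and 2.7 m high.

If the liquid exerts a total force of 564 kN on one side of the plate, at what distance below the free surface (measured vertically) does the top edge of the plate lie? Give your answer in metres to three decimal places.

γ = ρg = 1000 × 9.81 = 9810 N/m³ = 9.81 kN/m³.
A = 3 × 2.7 = 8.1 m².
From F = γ·h_c·A, the centroid depth is h_c = 564/(9.81 × 8.1) = 7.09782 m.
The centroid lies 2.7/2 = 1.35 m below the top edge, so the top edge sits at h_top = 7.09782 − 1.35 = 5.74782 m below the surface.

d_top ≈ 5.748 m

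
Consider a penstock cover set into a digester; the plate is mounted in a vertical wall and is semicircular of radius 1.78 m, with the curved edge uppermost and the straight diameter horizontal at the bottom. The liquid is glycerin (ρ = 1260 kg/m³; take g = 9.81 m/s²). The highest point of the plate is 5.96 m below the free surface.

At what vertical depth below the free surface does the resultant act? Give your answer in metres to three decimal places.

γ = ρg = 1260 × 9.81 / 1000 = 12.3606 kN/m³.
The centroid lies 4r/(3π) = 0.755455 m above the diameter, so r − 4r/(3π) = 1.78 − 0.755455 = 1.02455 m below the topmost point, so the centroid depth is h_c = 5.96 + 1.02455 = 6.98455 m.
A = πr²/2 = π × 1.78²/2 = 4.97691 m².
Resultant F = γ·h_c·A = 12.3606 × 6.98455 × 4.97691 = 429.673 kN.
I_c = (π/8 − 8/(9π))·r⁴ = 0.109757 × 1.78⁴ = 1.10182 m⁴.
Centre of pressure: y_p = y_c + I_c/(y_c·A) = 6.98455 + 1.10182/(6.98455 × 4.97691) = 6.98455 + 0.0316966 = 7.01625 m along the plane.

h_p = 7.016 m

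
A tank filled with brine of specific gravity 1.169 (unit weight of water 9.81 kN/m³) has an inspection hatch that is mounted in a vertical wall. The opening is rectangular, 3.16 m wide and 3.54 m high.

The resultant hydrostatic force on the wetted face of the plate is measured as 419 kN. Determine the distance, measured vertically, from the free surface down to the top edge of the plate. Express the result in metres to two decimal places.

γ = 1.169 × 9.81 = 11.46789 kN/m³.
A = 3.16 × 3.54 = 11.1864 m².
From F = γ·h_c·A, the centroid depth is h_c = 419/(11.46789 × 11.1864) = 3.26618 m.
The centroid lies 3.54/2 = 1.77 m below the top edge, so the top edge sits at h_top = 3.26618 − 1.77 = 1.49618 m below the surface.

d_top ≈ 1.50 m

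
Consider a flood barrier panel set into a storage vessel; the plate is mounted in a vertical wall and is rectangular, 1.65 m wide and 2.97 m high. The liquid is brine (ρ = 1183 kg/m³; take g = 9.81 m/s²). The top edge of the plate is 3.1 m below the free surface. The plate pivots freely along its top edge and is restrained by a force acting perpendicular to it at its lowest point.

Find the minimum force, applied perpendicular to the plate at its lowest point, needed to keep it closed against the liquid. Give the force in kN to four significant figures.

P ≈ 144.5 kN

γ = ρg = 1183 × 9.81 / 1000 = 11.60523 kN/m³.
The centroid lies 2.97/2 = 1.485 m below the top edge, so the centroid depth is h_c = 3.1 + 1.485 = 4.585 m.
A = 1.65 × 2.97 = 4.9005 m².
Resultant F = γ·h_c·A = 11.60523 × 4.585 × 4.9005 = 260.756 kN.
I_c = b·h³/12 = 1.65 × 2.97³/12 = 3.60224 m⁴.
Centre of pressure: y_p = y_c + I_c/(y_c·A) = 4.585 + 3.60224/(4.585 × 4.9005) = 4.585 + 0.160322 = 4.74532 m along the plane.
The resultant acts 1.485 + 0.160322 = 1.64532 m (along the plate) below the hinge at the top edge, so the moment about the hinge is M = F × 1.64532 = 260.756 × 1.64532 = 429.027 kN·m.
A normal force at the bottom, 2.97 m from the hinge, must supply this moment: P = 429.027/2.97 = 144.454 kN.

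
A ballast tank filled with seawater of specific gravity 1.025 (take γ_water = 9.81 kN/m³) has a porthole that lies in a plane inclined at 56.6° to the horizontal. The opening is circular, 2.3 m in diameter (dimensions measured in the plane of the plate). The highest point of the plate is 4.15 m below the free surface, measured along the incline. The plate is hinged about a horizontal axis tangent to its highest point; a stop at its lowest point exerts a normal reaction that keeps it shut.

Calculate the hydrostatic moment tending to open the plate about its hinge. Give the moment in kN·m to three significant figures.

γ = 1.025 × 9.81 = 10.05525 kN/m³.
Let θ = 56.6° be the plate's angle to the horizontal; measure y along the incline from where the plane meets the free surface. Vertical depth h = y·sinθ with sinθ = 0.834848.
The centroid is at the centre, 1.15 m below the top of the plate, so y_c = 4.15 + 1.15 = 5.3 m and h_c = 5.3 × 0.834848 = 4.42469 m.
A = π(1.15)² = 4.15476 m².
Resultant F = γ·h_c·A = 10.05525 × 4.42469 × 4.15476 = 184.851 kN.
I_c = πr⁴/4 = π × 1.15⁴/4 = 1.37367 m⁴.
Centre of pressure: y_p = y_c + I_c/(y_c·A) = 5.3 + 1.37367/(5.3 × 4.15476) = 5.3 + 0.0623822 = 5.36238 m along the plane.
The resultant acts 1.15 + 0.0623822 = 1.21238 m (along the plate) below the hinge at the top edge, so the moment about the hinge is M = F × 1.21238 = 184.851 × 1.21238 = 224.11 kN·m.

M ≈ 224 kN·m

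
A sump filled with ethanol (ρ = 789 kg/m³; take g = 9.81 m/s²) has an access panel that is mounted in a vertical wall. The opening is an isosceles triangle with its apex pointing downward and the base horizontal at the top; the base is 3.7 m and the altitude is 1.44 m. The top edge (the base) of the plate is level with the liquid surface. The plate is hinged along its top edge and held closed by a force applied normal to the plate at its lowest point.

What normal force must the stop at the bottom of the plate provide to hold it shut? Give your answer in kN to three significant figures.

P ≈ 4.95 kN

γ = ρg = 789 × 9.81 / 1000 = 7.74009 kN/m³.
With the apex down, the centroid sits h/3 = 1.44/3 = 0.48 m below the base (the top edge), so the centroid depth is h_c = 0.48 m.
A = ½ × 3.7 × 1.44 = 2.664 m².
Resultant F = γ·h_c·A = 7.74009 × 0.48 × 2.664 = 9.89741 kN.
I_c = b·h³/36 = 3.7 × 1.44³/36 = 0.306893 m⁴.
Centre of pressure: y_p = y_c + I_c/(y_c·A) = 0.48 + 0.306893/(0.48 × 2.664) = 0.48 + 0.24 = 0.72 m along the plane.
The resultant acts 0.48 + 0.24 = 0.72 m (along the plate) below the hinge at the top edge, so the moment about the hinge is M = F × 0.72 = 9.89741 × 0.72 = 7.12614 kN·m.
A normal force at the bottom, 1.44 m from the hinge, must supply this moment: P = 7.12614/1.44 = 4.94871 kN.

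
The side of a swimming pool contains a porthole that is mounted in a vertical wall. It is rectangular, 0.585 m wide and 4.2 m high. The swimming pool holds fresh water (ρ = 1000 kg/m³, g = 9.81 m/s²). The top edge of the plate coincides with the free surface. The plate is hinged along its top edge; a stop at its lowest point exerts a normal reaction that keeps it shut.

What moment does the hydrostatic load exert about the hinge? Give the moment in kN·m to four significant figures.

M ≈ 141.7 kN·m

γ = ρg = 1000 × 9.81 = 9810 N/m³ = 9.81 kN/m³.
The centroid lies 4.2/2 = 2.1 m below the top edge, so the centroid depth is h_c = 2.1 m.
A = 0.585 × 4.2 = 2.457 m².
Resultant F = γ·h_c·A = 9.81 × 2.1 × 2.457 = 50.6167 kN.
I_c = b·h³/12 = 0.585 × 4.2³/12 = 3.61179 m⁴.
Centre of pressure: y_p = y_c + I_c/(y_c·A) = 2.1 + 3.61179/(2.1 × 2.457) = 2.1 + 0.7 = 2.8 m along the plane.
The resultant acts 2.1 + 0.7 = 2.8 m (along the plate) below the hinge at the top edge, so the moment about the hinge is M = F × 2.8 = 50.6167 × 2.8 = 141.727 kN·m.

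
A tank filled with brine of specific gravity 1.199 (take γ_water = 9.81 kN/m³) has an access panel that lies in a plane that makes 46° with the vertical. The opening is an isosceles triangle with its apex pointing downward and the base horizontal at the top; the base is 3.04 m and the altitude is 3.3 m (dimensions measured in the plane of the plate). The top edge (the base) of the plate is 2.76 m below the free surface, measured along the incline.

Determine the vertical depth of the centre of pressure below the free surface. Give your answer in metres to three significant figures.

γ = 1.199 × 9.81 = 11.76219 kN/m³.
The plate makes 46° with the vertical, i.e. θ = 90° − 46° = 44° to the horizontal. Measuring y along the incline from the free-surface line, vertical depth h = y·sinθ with sinθ = 0.694658.
With the apex down, the centroid sits h/3 = 3.3/3 = 1.1 m below the base (the top edge), so y_c = 2.76 + 1.1 = 3.86 m and h_c = 3.86 × 0.694658 = 2.68138 m.
A = ½ × 3.04 × 3.3 = 5.016 m².
Resultant F = γ·h_c·A = 11.76219 × 2.68138 × 5.016 = 158.199 kN.
I_c = b·h³/36 = 3.04 × 3.3³/36 = 3.03468 m⁴.
Centre of pressure: y_p = y_c + I_c/(y_c·A) = 3.86 + 3.03468/(3.86 × 5.016) = 3.86 + 0.156736 = 4.01674 m along the plane.
Vertically, h_p = y_p·sinθ = 4.01674 × 0.694658 = 2.79026 m.

h_p = 2.79 m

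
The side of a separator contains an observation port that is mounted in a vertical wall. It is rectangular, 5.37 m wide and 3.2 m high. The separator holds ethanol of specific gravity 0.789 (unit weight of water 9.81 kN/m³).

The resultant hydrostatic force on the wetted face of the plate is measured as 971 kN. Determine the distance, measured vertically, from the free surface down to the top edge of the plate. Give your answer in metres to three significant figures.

γ = 0.789 × 9.81 = 7.74009 kN/m³.
A = 5.37 × 3.2 = 17.184 m².
From F = γ·h_c·A, the centroid depth is h_c = 971/(7.74009 × 17.184) = 7.30044 m.
The centroid lies 3.2/2 = 1.6 m below the top edge, so the top edge sits at h_top = 7.30044 − 1.6 = 5.70044 m below the surface.

d_top ≈ 5.70 m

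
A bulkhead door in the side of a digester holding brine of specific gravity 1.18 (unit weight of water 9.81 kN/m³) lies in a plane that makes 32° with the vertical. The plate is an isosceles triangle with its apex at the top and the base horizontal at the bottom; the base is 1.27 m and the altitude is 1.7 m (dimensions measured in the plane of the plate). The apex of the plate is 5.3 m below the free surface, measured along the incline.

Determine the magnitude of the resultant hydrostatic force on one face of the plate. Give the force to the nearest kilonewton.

γ = 1.18 × 9.81 = 11.5758 kN/m³.
The plate makes 32° with the vertical, i.e. θ = 90° − 32° = 58° to the horizontal. Measuring y along the incline from the free-surface line, vertical depth h = y·sinθ with sinθ = 0.848048.
With the apex up, the centroid sits 2h/3 = 2 × 1.7/3 = 1.13333 m below the apex, so y_c = 5.3 + 1.13333 = 6.43333 m and h_c = 6.43333 × 0.848048 = 5.45577 m.
A = ½ × 1.27 × 1.7 = 1.0795 m².
Resultant F = γ·h_c·A = 11.5758 × 5.45577 × 1.0795 = 68.1757 kN.

F ≈ 68 kN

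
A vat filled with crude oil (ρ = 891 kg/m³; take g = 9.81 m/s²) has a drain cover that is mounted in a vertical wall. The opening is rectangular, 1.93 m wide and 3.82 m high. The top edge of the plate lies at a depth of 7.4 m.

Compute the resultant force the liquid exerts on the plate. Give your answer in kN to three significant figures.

F ≈ 600 kN

γ = ρg = 891 × 9.81 / 1000 = 8.74071 kN/m³.
The centroid lies 3.82/2 = 1.91 m below the top edge, so the centroid depth is h_c = 7.4 + 1.91 = 9.31 m.
A = 1.93 × 3.82 = 7.3726 m².
Resultant F = γ·h_c·A = 8.74071 × 9.31 × 7.3726 = 599.953 kN.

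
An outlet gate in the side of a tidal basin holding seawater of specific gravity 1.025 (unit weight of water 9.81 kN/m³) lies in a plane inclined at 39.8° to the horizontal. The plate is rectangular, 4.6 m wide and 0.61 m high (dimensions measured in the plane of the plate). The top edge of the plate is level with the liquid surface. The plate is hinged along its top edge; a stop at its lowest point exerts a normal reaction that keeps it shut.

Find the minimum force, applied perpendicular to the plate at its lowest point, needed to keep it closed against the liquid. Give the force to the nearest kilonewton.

P ≈ 4 kN

γ = 1.025 × 9.81 = 10.05525 kN/m³.
Let θ = 39.8° be the plate's angle to the horizontal; measure y along the incline from where the plane meets the free surface. Vertical depth h = y·sinθ with sinθ = 0.640110.
The centroid lies 0.61/2 = 0.305 m below the top edge, so y_c = 0.305 m and h_c = 0.305 × 0.640110 = 0.195234 m.
A = 4.6 × 0.61 = 2.806 m².
Resultant F = γ·h_c·A = 10.05525 × 0.195234 × 2.806 = 5.50853 kN.
I_c = b·h³/12 = 4.6 × 0.61³/12 = 0.0870094 m⁴.
Centre of pressure: y_p = y_c + I_c/(y_c·A) = 0.305 + 0.0870094/(0.305 × 2.806) = 0.305 + 0.101667 = 0.406667 m along the plane.
The resultant acts 0.305 + 0.101667 = 0.406667 m (along the plate) below the hinge at the top edge, so the moment about the hinge is M = F × 0.406667 = 5.50853 × 0.406667 = 2.24014 kN·m.
A normal force at the bottom, 0.61 m from the hinge, must supply this moment: P = 2.24014/0.61 = 3.67236 kN.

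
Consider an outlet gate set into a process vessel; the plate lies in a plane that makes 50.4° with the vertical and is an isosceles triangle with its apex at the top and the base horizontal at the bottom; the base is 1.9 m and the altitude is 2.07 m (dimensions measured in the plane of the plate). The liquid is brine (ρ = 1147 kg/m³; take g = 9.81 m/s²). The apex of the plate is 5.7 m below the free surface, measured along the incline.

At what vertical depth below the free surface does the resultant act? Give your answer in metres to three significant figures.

γ = ρg = 1147 × 9.81 / 1000 = 11.25207 kN/m³.
The plate makes 50.4° with the vertical, i.e. θ = 90° − 50.4° = 39.6° to the horizontal. Measuring y along the incline from the free-surface line, vertical depth h = y·sinθ with sinθ = 0.637424.
With the apex up, the centroid sits 2h/3 = 2 × 2.07/3 = 1.38 m below the apex, so y_c = 5.7 + 1.38 = 7.08 m and h_c = 7.08 × 0.637424 = 4.51296 m.
A = ½ × 1.9 × 2.07 = 1.9665 m².
Resultant F = γ·h_c·A = 11.25207 × 4.51296 × 1.9665 = 99.8591 kN.
I_c = b·h³/36 = 1.9 × 2.07³/36 = 0.468125 m⁴.
Centre of pressure: y_p = y_c + I_c/(y_c·A) = 7.08 + 0.468125/(7.08 × 1.9665) = 7.08 + 0.0336229 = 7.11362 m along the plane.
Vertically, h_p = y_p·sinθ = 7.11362 × 0.637424 = 4.53439 m.

h_p = 4.53 m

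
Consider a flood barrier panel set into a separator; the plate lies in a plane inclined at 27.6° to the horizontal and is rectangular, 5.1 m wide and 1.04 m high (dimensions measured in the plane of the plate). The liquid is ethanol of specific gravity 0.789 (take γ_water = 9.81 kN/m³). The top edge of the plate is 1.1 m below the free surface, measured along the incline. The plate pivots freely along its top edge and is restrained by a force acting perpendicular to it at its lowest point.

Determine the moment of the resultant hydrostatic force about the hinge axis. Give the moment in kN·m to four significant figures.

γ = 0.789 × 9.81 = 7.74009 kN/m³.
Let θ = 27.6° be the plate's angle to the horizontal; measure y along the incline from where the plane meets the free surface. Vertical depth h = y·sinθ with sinθ = 0.463296.
The centroid lies 1.04/2 = 0.52 m below the top edge, so y_c = 1.1 + 0.52 = 1.62 m and h_c = 1.62 × 0.463296 = 0.75054 m.
A = 5.1 × 1.04 = 5.304 m².
Resultant F = γ·h_c·A = 7.74009 × 0.75054 × 5.304 = 30.8122 kN.
I_c = b·h³/12 = 5.1 × 1.04³/12 = 0.478067 m⁴.
Centre of pressure: y_p = y_c + I_c/(y_c·A) = 1.62 + 0.478067/(1.62 × 5.304) = 1.62 + 0.0556378 = 1.67564 m along the plane.
The resultant acts 0.52 + 0.0556378 = 0.575638 m (along the plate) below the hinge at the top edge, so the moment about the hinge is M = F × 0.575638 = 30.8122 × 0.575638 = 17.7367 kN·m.

M ≈ 17.74 kN·m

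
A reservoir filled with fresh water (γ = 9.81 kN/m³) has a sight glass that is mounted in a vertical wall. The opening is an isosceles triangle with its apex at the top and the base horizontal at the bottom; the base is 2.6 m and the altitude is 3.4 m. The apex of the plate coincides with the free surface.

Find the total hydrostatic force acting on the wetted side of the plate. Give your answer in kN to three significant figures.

γ = 9.81 kN/m³.
With the apex up, the centroid sits 2h/3 = 2 × 3.4/3 = 2.26667 m below the apex, so the centroid depth is h_c = 2.26667 m.
A = ½ × 2.6 × 3.4 = 4.42 m².
Resultant F = γ·h_c·A = 9.81 × 2.26667 × 4.42 = 98.2833 kN.

F ≈ 98.3 kN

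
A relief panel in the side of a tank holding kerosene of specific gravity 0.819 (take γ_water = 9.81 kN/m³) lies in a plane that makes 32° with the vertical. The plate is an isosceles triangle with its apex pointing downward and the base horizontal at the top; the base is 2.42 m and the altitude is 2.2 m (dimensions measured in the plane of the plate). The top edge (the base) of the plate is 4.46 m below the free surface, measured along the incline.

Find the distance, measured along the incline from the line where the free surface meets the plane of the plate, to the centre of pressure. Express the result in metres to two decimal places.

y_p = 5.25 m

γ = 0.819 × 9.81 = 8.03439 kN/m³.
The plate makes 32° with the vertical, i.e. θ = 90° − 32° = 58° to the horizontal. Measuring y along the incline from the free-surface line, vertical depth h = y·sinθ with sinθ = 0.848048.
With the apex down, the centroid sits h/3 = 2.2/3 = 0.733333 m below the base (the top edge), so y_c = 4.46 + 0.733333 = 5.19333 m and h_c = 5.19333 × 0.848048 = 4.40419 m.
A = ½ × 2.42 × 2.2 = 2.662 m².
Resultant F = γ·h_c·A = 8.03439 × 4.40419 × 2.662 = 94.1948 kN.
I_c = b·h³/36 = 2.42 × 2.2³/36 = 0.715782 m⁴.
Centre of pressure: y_p = y_c + I_c/(y_c·A) = 5.19333 + 0.715782/(5.19333 × 2.662) = 5.19333 + 0.0517758 = 5.24511 m along the plane.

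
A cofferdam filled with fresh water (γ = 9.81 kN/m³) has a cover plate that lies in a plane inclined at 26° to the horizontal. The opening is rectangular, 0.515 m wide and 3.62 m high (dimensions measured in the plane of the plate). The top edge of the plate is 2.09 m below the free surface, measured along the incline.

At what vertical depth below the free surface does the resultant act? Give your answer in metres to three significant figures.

γ = 9.81 kN/m³.
Let θ = 26° be the plate's angle to the horizontal; measure y along the incline from where the plane meets the free surface. Vertical depth h = y·sinθ with sinθ = 0.438371.
The centroid lies 3.62/2 = 1.81 m below the top edge, so y_c = 2.09 + 1.81 = 3.9 m and h_c = 3.9 × 0.438371 = 1.70965 m.
A = 0.515 × 3.62 = 1.8643 m².
Resultant F = γ·h_c·A = 9.81 × 1.70965 × 1.8643 = 31.2674 kN.
I_c = b·h³/12 = 0.515 × 3.62³/12 = 2.03588 m⁴.
Centre of pressure: y_p = y_c + I_c/(y_c·A) = 3.9 + 2.03588/(3.9 × 1.8643) = 3.9 + 0.280009 = 4.18001 m along the plane.
Vertically, h_p = y_p·sinθ = 4.18001 × 0.438371 = 1.8324 m.

h_p = 1.83 m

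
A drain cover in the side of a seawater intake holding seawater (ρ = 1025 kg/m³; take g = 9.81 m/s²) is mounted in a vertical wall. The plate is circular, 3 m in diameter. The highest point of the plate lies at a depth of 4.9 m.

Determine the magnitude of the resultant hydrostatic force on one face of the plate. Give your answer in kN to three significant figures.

F ≈ 455 kN

γ = ρg = 1025 × 9.81 / 1000 = 10.05525 kN/m³.
The centroid is at the centre, 1.5 m below the top of the plate, so the centroid depth is h_c = 4.9 + 1.5 = 6.4 m.
A = π(1.5)² = 7.06858 m².
Resultant F = γ·h_c·A = 10.05525 × 6.4 × 7.06858 = 454.889 kN.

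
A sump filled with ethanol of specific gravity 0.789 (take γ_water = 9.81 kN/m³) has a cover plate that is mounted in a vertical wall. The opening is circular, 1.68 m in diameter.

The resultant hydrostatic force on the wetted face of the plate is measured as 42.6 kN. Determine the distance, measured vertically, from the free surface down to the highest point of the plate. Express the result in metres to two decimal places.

d_top ≈ 1.64 m

γ = 0.789 × 9.81 = 7.74009 kN/m³.
A = π(0.84)² = 2.21671 m².
From F = γ·h_c·A, the centroid depth is h_c = 42.6/(7.74009 × 2.21671) = 2.48287 m.
The centroid is at the centre, 0.84 m below the top of the plate, so the highest point sits at h_top = 2.48287 − 0.84 = 1.64287 m below the surface.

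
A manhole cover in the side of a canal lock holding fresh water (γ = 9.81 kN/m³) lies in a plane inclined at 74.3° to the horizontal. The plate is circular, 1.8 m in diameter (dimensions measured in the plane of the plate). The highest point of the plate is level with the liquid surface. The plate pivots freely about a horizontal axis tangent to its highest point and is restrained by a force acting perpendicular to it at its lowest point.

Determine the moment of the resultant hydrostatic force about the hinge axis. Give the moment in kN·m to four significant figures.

γ = 9.81 kN/m³.
Let θ = 74.3° be the plate's angle to the horizontal; measure y along the incline from where the plane meets the free surface. Vertical depth h = y·sinθ with sinθ = 0.962692.
The centroid is at the centre, 0.9 m below the top of the plate, so y_c = 0.9 m and h_c = 0.9 × 0.962692 = 0.866423 m.
A = π(0.9)² = 2.54469 m².
Resultant F = γ·h_c·A = 9.81 × 0.866423 × 2.54469 = 21.6289 kN.
I_c = πr⁴/4 = π × 0.9⁴/4 = 0.5153 m⁴.
Centre of pressure: y_p = y_c + I_c/(y_c·A) = 0.9 + 0.5153/(0.9 × 2.54469) = 0.9 + 0.225 = 1.125 m along the plane.
The resultant acts 0.9 + 0.225 = 1.125 m (along the plate) below the hinge at the top edge, so the moment about the hinge is M = F × 1.125 = 21.6289 × 1.125 = 24.3325 kN·m.

M ≈ 24.33 kN·m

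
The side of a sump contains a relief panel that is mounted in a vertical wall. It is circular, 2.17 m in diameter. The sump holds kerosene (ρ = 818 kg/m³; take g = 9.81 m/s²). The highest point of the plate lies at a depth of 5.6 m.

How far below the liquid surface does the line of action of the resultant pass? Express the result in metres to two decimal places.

h_p = 6.73 m

γ = ρg = 818 × 9.81 / 1000 = 8.02458 kN/m³.
The centroid is at the centre, 1.085 m below the top of the plate, so the centroid depth is h_c = 5.6 + 1.085 = 6.685 m.
A = π(1.085)² = 3.69836 m².
Resultant F = γ·h_c·A = 8.02458 × 6.685 × 3.69836 = 198.396 kN.
I_c = πr⁴/4 = π × 1.085⁴/4 = 1.08845 m⁴.
Centre of pressure: y_p = y_c + I_c/(y_c·A) = 6.685 + 1.08845/(6.685 × 3.69836) = 6.685 + 0.0440249 = 6.72902 m along the plane.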